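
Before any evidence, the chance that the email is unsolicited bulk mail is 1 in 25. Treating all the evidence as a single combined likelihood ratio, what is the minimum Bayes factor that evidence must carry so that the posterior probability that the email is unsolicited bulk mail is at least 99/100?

Prior odds = 0.04/0.96 = 1/24.
Target odds = 0.99/0.01 = 99.
Required Bayes factor = 99 ÷ (1/24) = 2376.

2376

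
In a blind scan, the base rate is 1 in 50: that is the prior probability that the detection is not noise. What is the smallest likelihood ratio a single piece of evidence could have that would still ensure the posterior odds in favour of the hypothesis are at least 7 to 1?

Prior odds = 0.02/0.98 = 1/49.
Target odds = 7.
Required Bayes factor = 7 ÷ (1/49) = 343.

343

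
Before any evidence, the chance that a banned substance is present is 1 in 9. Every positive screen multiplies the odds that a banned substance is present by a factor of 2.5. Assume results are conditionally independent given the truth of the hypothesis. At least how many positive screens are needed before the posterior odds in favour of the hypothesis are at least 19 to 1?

Prior odds: (1/9) ÷ (8/9) = 0.125.
Likelihood ratio per positive screen = 2.5.
Target odds = 19.
Require 2.5ⁿ ≥ 19 ÷ 0.125 = 152.
2.5⁵ = 97.65625 falls short of 152 but 2.5⁶ = 244.140625 reaches it, so n = 6.

6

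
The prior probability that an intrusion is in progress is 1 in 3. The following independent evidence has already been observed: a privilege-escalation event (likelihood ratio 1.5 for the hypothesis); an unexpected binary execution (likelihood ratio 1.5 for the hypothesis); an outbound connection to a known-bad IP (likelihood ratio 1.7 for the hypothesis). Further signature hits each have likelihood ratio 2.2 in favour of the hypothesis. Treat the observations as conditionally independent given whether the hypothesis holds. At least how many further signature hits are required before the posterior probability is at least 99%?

6

Prior odds = (1/3)/(2/3) = 0.5.
Combined Bayes factor of the evidence already in hand = 1.5 × 1.5 × 1.7 = 3.825.
Odds after that evidence = 0.5 × 3.825 = 1.9125.
Target odds = 0.99/0.01 = 99.
Need 2.2ⁿ ≥ 99 ÷ 1.9125 = 880/17.
2.2⁵ = 51.53632 falls short of 880/17 but 2.2⁶ = 1771561/15625 reaches it, so n = 6.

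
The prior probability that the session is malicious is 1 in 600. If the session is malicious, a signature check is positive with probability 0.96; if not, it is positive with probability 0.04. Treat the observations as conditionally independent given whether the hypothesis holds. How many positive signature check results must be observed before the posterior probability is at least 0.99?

4

Prior odds: (1/600) ÷ (599/600) = 1/599.
Likelihood ratio of a positive = 0.96/0.04 = 24.
Target posterior odds = 0.99/0.01 = 99.
Require 24ⁿ ≥ 99 ÷ (1/599) = 59301.
24³ = 13824 falls short of 59301 but 24⁴ = 331776 reaches it, so n = 4.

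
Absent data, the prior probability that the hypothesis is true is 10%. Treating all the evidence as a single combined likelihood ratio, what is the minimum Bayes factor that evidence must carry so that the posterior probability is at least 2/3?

Prior odds = 0.1/0.9 = 1/9.
Target odds = (2/3)/(1/3) = 2.
Required Bayes factor = 2 ÷ (1/9) = 18.

18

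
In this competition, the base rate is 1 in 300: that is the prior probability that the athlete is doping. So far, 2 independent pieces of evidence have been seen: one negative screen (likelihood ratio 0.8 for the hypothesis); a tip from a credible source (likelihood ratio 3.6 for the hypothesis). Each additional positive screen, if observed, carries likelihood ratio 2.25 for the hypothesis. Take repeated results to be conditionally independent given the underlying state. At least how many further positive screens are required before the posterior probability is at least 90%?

Prior odds = (1/300)/(299/300) = 1/299.
Combined Bayes factor of the evidence already in hand = 0.8 × 3.6 = 2.88.
Odds after that evidence = (1/299) × 2.88 = 72/7475.
Target odds = 0.9/0.1 = 9.
Need 2.25ⁿ ≥ 9 ÷ (72/7475) = 934.375.
2.25⁸ = 43046721/65536 falls short of 934.375 but 2.25⁹ = 387420489/262144 reaches it, so n = 9.

9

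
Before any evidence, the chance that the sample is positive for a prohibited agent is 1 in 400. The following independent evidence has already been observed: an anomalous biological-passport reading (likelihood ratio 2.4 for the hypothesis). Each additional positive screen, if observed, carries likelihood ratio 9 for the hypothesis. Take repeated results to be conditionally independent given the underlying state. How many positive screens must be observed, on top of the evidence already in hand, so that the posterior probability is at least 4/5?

3

Prior odds = 0.0025/0.9975 = 1/399.
Bayes factor of the evidence already in hand = 2.4.
Odds after that evidence = (1/399) × 2.4 = 4/665.
Target odds = 0.8/0.2 = 4.
Need 9ⁿ ≥ 4 ÷ (4/665) = 665.
9² = 81 falls short of 665 but 9³ = 729 reaches it, so n = 3.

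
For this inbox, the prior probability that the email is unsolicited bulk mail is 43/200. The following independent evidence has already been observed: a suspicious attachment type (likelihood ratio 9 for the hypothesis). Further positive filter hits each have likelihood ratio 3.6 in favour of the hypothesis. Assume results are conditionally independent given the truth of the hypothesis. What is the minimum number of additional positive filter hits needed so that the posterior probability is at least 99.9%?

5

Prior odds = 0.215/0.785 = 43/157.
Bayes factor of the evidence already in hand = 9.
Odds after that evidence = (43/157) × 9 = 387/157.
Target odds = 0.999/0.001 = 999.
Need 3.6ⁿ ≥ 999 ÷ (387/157) = 17427/43.
3.6⁴ = 167.9616 falls short of 17427/43 but 3.6⁵ = 604.66176 reaches it, so n = 5.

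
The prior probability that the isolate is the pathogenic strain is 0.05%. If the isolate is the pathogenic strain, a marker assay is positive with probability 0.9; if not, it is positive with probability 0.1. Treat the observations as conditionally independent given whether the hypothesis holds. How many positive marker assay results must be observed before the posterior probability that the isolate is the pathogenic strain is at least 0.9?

Prior odds = 0.0005/0.9995 = 1/1999.
Likelihood ratio of a positive = 0.9/0.1 = 9.
Target odds: 0.9 ÷ 0.1 = 9.
Need (1/1999) × 9ⁿ ≥ 9, i.e. 9ⁿ ≥ 17991.
9⁴ = 6561 falls short of 17991 but 9⁵ = 59049 reaches it, so n = 5.

5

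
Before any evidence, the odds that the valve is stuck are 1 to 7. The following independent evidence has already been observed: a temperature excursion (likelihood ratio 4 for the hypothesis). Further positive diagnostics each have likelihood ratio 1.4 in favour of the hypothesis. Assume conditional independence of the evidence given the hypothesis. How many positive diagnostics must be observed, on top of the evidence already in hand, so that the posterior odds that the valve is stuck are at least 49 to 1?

Prior odds = 1/7.
Bayes factor of the evidence already in hand = 4.
Odds after that evidence = (1/7) × 4 = 4/7.
Target odds = 49.
Need 1.4ⁿ ≥ 49 ÷ (4/7) = 85.75.
1.4¹³ ≈79.3715 falls short of 85.75 but 1.4¹⁴ ≈111.12 reaches it, so n = 14.

14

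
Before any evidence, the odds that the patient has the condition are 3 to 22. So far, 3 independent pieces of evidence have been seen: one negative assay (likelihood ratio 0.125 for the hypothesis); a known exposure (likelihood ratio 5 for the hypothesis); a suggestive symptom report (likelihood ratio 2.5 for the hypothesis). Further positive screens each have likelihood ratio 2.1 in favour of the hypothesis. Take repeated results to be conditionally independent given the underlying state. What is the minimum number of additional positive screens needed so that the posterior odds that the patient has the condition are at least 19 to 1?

7

Prior odds = 3/22.
Combined Bayes factor of the evidence already in hand = 0.125 × 5 × 2.5 = 1.5625.
Odds after that evidence = (3/22) × 1.5625 = 75/352.
Target odds = 19.
Need 2.1ⁿ ≥ 19 ÷ (75/352) = 6688/75.
2.1⁶ = 85766121/1000000 falls short of 6688/75 but 2.1⁷ ≈180.109 reaches it, so n = 7.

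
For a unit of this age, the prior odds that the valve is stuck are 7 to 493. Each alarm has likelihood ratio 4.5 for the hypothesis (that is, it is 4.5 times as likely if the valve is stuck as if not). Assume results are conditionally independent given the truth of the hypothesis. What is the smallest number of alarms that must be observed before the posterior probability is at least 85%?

Prior odds = 7/493.
Likelihood ratio per alarm = 4.5.
Target posterior odds = 0.85/0.15 = 17/3.
Need (7/493) × 4.5ⁿ ≥ 17/3, i.e. 4.5ⁿ ≥ 8381/21.
4.5³ = 91.125 falls short of 8381/21 but 4.5⁴ = 410.0625 reaches it, so n = 4.

4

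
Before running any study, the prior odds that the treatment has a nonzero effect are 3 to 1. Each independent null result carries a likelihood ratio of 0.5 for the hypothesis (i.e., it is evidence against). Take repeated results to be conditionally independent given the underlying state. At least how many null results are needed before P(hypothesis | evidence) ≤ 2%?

8

Prior odds = 3.
Likelihood ratio per null result = 0.5.
Target odds: 0.02 ÷ 0.98 = 1/49.
Require 0.5ⁿ ≤ 1/49 ÷ 3 = 1/147.
0.5⁷ = 0.0078125 is still above 1/147 but 0.5⁸ = 0.00390625 is at or below it, so n = 8.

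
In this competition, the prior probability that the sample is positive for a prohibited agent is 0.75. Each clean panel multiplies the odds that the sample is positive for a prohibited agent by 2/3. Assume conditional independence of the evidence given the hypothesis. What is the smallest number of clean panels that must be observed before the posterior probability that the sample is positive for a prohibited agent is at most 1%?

Prior odds: 0.75 ÷ 0.25 = 3.
Likelihood ratio per clean panel = 2/3.
Target odds: 0.01 ÷ 0.99 = 1/99.
Need 3 × (2/3)ⁿ ≤ 1/99, i.e. (2/3)ⁿ ≤ 1/297.
(2/3)¹⁴ = 16384/4782969 is still above 1/297 but (2/3)¹⁵ = 32768/14348907 is at or below it, so n = 15.

15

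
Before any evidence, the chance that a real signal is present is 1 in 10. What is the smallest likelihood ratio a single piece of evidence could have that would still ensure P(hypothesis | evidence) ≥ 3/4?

Prior odds = 0.1/0.9 = 1/9.
Target odds = 0.75/0.25 = 3.
Required Bayes factor = 3 ÷ (1/9) = 27.

27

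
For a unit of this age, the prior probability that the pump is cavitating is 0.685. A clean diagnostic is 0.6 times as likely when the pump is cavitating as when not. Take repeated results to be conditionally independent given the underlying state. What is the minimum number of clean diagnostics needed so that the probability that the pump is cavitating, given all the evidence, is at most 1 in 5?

Prior odds: 0.685 ÷ 0.315 = 137/63.
Likelihood ratio per clean diagnostic = 0.6.
Target odds: 0.2 ÷ 0.8 = 0.25.
Need (137/63) × 0.6ⁿ ≤ 0.25, i.e. 0.6ⁿ ≤ 63/548.
0.6⁴ = 0.1296 is still above 63/548 but 0.6⁵ = 0.07776 is at or below it, so n = 5.

5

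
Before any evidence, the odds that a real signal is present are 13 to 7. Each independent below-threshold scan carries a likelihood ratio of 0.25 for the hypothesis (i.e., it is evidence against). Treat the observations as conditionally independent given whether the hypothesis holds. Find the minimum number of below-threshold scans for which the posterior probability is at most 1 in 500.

Prior odds = 13/7.
Likelihood ratio per below-threshold scan = 0.25.
Target odds: 0.002 ÷ 0.998 = 1/499.
Need (13/7) × 0.25ⁿ ≤ 1/499, i.e. 0.25ⁿ ≤ 7/6487.
0.25⁴ = 0.00390625 is still above 7/6487 but 0.25⁵ = 1/1024 is at or below it, so n = 5.

5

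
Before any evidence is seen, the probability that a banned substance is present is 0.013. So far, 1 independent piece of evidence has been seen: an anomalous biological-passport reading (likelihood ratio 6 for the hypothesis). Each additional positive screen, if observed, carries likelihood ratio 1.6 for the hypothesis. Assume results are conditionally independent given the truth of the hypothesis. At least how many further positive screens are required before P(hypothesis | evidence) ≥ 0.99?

Prior odds = 0.013/0.987 = 13/987.
Bayes factor of the evidence already in hand = 6.
Odds after that evidence = (13/987) × 6 = 26/329.
Target odds = 0.99/0.01 = 99.
Need 1.6ⁿ ≥ 99 ÷ (26/329) = 32571/26.
1.6¹⁵ ≈1152.92 falls short of 32571/26 but 1.6¹⁶ ≈1844.67 reaches it, so n = 16.

16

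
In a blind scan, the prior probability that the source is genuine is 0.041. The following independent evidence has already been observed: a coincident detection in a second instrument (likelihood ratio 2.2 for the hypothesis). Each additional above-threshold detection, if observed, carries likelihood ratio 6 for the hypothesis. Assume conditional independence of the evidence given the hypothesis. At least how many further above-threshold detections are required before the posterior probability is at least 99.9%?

Prior odds = 0.041/0.959 = 41/959.
Bayes factor of the evidence already in hand = 2.2.
Odds after that evidence = (41/959) × 2.2 = 451/4795.
Target odds = 0.999/0.001 = 999.
Need 6ⁿ ≥ 999 ÷ (451/4795) = 4790205/451.
6⁵ = 7776 falls short of 4790205/451 but 6⁶ = 46656 reaches it, so n = 6.

6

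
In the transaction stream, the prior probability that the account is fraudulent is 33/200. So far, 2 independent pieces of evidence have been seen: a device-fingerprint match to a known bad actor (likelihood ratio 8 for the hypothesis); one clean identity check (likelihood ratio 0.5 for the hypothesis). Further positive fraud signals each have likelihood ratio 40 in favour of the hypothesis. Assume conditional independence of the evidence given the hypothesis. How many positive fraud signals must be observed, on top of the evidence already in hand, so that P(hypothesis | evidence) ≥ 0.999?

Prior odds = 0.165/0.835 = 33/167.
Combined Bayes factor of the evidence already in hand = 8 × 0.5 = 4.
Odds after that evidence = (33/167) × 4 = 132/167.
Target odds = 0.999/0.001 = 999.
Need 40ⁿ ≥ 999 ÷ (132/167) = 55611/44.
40¹ = 40 falls short of 55611/44 but 40² = 1600 reaches it, so n = 2.

2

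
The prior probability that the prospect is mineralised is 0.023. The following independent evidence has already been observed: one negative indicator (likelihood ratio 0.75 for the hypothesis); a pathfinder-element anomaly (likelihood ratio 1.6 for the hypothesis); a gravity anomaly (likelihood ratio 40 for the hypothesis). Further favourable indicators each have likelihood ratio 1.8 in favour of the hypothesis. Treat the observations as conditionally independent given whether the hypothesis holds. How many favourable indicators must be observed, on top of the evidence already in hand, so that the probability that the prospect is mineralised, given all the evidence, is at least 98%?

7

Prior odds = 0.023/0.977 = 23/977.
Combined Bayes factor of the evidence already in hand = 0.75 × 1.6 × 40 = 48.
Odds after that evidence = (23/977) × 48 = 1104/977.
Target odds = 0.98/0.02 = 49.
Need 1.8ⁿ ≥ 49 ÷ (1104/977) = 47873/1104.
1.8⁶ = 531441/15625 falls short of 47873/1104 but 1.8⁷ = 4782969/78125 reaches it, so n = 7.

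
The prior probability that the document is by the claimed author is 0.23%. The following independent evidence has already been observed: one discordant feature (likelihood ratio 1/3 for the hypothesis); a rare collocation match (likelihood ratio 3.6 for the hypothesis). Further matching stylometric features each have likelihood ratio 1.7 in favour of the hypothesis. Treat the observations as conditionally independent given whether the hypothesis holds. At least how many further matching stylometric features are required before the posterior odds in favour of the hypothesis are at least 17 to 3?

15

Prior odds = 0.0023/0.9977 = 23/9977.
Combined Bayes factor of the evidence already in hand = (1/3) × 3.6 = 1.2.
Odds after that evidence = (23/9977) × 1.2 = 138/49885.
Target odds = 17/3.
Need 1.7ⁿ ≥ 17/3 ÷ (138/49885) = 848045/414.
1.7¹⁴ ≈1683.78 falls short of 848045/414 but 1.7¹⁵ ≈2862.42 reaches it, so n = 15.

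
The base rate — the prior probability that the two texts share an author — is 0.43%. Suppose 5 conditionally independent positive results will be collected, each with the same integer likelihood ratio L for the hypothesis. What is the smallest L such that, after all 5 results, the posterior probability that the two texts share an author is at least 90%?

5

Prior odds = 0.0043/0.9957 = 43/9957.
Target odds = 0.9/0.1 = 9.
Need L⁵ ≥ 9 ÷ (43/9957) = 89613/43.
4⁵ = 1024 < 89613/43 ≤ 3125 = 5⁵, so L = 5.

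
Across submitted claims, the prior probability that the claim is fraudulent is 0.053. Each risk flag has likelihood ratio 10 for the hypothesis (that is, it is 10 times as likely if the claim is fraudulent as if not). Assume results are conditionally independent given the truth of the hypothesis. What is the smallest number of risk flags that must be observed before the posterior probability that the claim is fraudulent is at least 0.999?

Prior odds = 0.053/0.947 = 53/947.
Likelihood ratio per risk flag = 10.
Target posterior odds = 0.999/0.001 = 999.
Require 10ⁿ ≥ 999 ÷ (53/947) = 946053/53.
10⁴ = 10000 falls short of 946053/53 but 10⁵ = 100000 reaches it, so n = 5.

5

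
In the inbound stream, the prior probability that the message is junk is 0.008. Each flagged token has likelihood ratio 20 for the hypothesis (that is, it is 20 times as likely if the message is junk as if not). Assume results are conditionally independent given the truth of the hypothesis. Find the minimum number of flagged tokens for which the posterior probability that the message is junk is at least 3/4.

2

Prior odds: 0.008 ÷ 0.992 = 1/124.
Likelihood ratio per flagged token = 20.
Target posterior odds = 0.75/0.25 = 3.
Need (1/124) × 20ⁿ ≥ 3, i.e. 20ⁿ ≥ 372.
20¹ = 20 falls short of 372 but 20² = 400 reaches it, so n = 2.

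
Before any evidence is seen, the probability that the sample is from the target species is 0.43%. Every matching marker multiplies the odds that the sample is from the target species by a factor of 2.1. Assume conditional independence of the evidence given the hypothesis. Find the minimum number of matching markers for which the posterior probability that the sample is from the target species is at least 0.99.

14

Prior odds = 0.0043/0.9957 = 43/9957.
Likelihood ratio per matching marker = 2.1.
Target odds: 0.99 ÷ 0.01 = 99.
Require 2.1ⁿ ≥ 99 ÷ (43/9957) = 985743/43.
2.1¹³ ≈15447.2 falls short of 985743/43 but 2.1¹⁴ ≈32439.2 reaches it, so n = 14.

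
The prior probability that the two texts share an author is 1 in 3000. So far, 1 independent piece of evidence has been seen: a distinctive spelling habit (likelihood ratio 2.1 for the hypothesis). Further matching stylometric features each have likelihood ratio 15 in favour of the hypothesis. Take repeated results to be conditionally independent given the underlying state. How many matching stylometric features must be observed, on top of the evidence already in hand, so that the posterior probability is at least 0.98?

Prior odds = (1/3000)/(2999/3000) = 1/2999.
Bayes factor of the evidence already in hand = 2.1.
Odds after that evidence = (1/2999) × 2.1 = 21/29990.
Target odds = 0.98/0.02 = 49.
Need 15ⁿ ≥ 49 ÷ (21/29990) = 209930/3.
15⁴ = 50625 falls short of 209930/3 but 15⁵ = 759375 reaches it, so n = 5.

5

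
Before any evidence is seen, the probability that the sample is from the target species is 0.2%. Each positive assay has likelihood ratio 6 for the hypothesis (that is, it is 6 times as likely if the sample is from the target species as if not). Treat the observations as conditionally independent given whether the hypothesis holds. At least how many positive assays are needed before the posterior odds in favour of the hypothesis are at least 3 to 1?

Prior odds: 0.002 ÷ 0.998 = 1/499.
Likelihood ratio per positive assay = 6.
Target odds = 3.
Need (1/499) × 6ⁿ ≥ 3, i.e. 6ⁿ ≥ 1497.
6⁴ = 1296 falls short of 1497 but 6⁵ = 7776 reaches it, so n = 5.

5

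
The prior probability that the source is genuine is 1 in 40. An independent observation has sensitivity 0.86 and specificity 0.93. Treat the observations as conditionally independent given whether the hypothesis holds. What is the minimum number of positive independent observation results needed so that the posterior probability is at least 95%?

3

Prior odds: 0.025 ÷ 0.975 = 1/39.
False-positive rate = 1 − 0.93 = 0.07; likelihood ratio of a positive = 0.86/0.07 = 86/7.
Target odds: 0.95 ÷ 0.05 = 19.
Need (1/39) × (86/7)ⁿ ≥ 19, i.e. (86/7)ⁿ ≥ 741.
(86/7)² = 7396/49 falls short of 741 but (86/7)³ = 636056/343 reaches it, so n = 3.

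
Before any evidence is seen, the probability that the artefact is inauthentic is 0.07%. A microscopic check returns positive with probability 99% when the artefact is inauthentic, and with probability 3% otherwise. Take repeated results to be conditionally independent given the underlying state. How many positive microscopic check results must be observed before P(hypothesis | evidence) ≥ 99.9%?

Prior odds: 0.0007 ÷ 0.9993 = 7/9993.
Likelihood ratio of a positive result = 0.99/0.03 = 33.
Target odds: 0.999 ÷ 0.001 = 999.
Require 33ⁿ ≥ 999 ÷ (7/9993) = 9983007/7.
33⁴ = 1185921 falls short of 9983007/7 but 33⁵ = 39135393 reaches it, so n = 5.

5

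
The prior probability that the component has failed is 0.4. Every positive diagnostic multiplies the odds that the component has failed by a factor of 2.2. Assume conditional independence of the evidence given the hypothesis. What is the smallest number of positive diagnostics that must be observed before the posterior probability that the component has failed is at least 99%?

Prior odds: 0.4 ÷ 0.6 = 2/3.
Likelihood ratio per positive diagnostic = 2.2.
Target odds: 0.99 ÷ 0.01 = 99.
Require 2.2ⁿ ≥ 99 ÷ (2/3) = 148.5.
2.2⁶ = 1771561/15625 falls short of 148.5 but 2.2⁷ = 19487171/78125 reaches it, so n = 7.

7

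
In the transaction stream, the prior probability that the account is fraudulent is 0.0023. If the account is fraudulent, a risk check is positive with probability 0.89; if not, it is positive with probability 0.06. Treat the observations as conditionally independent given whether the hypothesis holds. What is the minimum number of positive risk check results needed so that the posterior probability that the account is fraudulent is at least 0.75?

Prior odds: 0.0023 ÷ 0.9977 = 23/9977.
Likelihood ratio of a positive = 0.89/0.06 = 89/6.
Target odds: 0.75 ÷ 0.25 = 3.
Require (89/6)ⁿ ≥ 3 ÷ (23/9977) = 29931/23.
(89/6)² = 7921/36 falls short of 29931/23 but (89/6)³ = 704969/216 reaches it, so n = 3.

3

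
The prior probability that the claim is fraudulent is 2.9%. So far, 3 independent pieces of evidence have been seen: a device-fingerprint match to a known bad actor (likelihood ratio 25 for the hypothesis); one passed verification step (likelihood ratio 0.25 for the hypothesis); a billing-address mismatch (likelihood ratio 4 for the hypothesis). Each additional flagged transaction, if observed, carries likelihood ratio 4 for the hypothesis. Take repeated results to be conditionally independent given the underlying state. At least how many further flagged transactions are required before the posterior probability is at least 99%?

Prior odds = 0.029/0.971 = 29/971.
Combined Bayes factor of the evidence already in hand = 25 × 0.25 × 4 = 25.
Odds after that evidence = (29/971) × 25 = 725/971.
Target odds = 0.99/0.01 = 99.
Need 4ⁿ ≥ 99 ÷ (725/971) = 96129/725.
4³ = 64 falls short of 96129/725 but 4⁴ = 256 reaches it, so n = 4.

4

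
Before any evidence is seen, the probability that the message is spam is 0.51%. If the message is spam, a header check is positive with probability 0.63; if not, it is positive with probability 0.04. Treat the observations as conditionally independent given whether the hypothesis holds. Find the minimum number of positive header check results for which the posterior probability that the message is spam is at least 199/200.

Prior odds = 0.0051/0.9949 = 51/9949.
Likelihood ratio of a positive = 0.63/0.04 = 15.75.
Target odds: 0.995 ÷ 0.005 = 199.
Require 15.75ⁿ ≥ 199 ÷ (51/9949) = 1979851/51.
15.75³ = 3906.984375 falls short of 1979851/51 but 15.75⁴ = 15752961/256 reaches it, so n = 4.

4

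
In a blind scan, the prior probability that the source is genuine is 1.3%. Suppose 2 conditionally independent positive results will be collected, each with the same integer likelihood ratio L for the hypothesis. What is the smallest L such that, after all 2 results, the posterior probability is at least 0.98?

Prior odds = 0.013/0.987 = 13/987.
Target odds = 0.98/0.02 = 49.
Need L² ≥ 49 ÷ (13/987) = 48363/13.
60² = 3600 < 48363/13 ≤ 3721 = 61², so L = 61.

61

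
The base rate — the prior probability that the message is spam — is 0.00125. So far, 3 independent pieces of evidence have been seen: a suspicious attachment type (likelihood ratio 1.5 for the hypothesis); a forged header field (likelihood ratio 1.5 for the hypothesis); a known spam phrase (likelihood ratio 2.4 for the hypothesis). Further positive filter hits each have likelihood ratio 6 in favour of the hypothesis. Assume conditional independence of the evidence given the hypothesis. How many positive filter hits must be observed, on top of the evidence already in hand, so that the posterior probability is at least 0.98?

5

Prior odds = 0.00125/0.99875 = 1/799.
Combined Bayes factor of the evidence already in hand = 1.5 × 1.5 × 2.4 = 5.4.
Odds after that evidence = (1/799) × 5.4 = 27/3995.
Target odds = 0.98/0.02 = 49.
Need 6ⁿ ≥ 49 ÷ (27/3995) = 195755/27.
6⁴ = 1296 falls short of 195755/27 but 6⁵ = 7776 reaches it, so n = 5.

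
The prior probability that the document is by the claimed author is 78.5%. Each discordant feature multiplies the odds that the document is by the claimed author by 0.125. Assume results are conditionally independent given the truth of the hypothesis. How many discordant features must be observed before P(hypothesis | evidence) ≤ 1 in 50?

Prior odds = 0.785/0.215 = 157/43.
Likelihood ratio per discordant feature = 0.125.
Target odds: 0.02 ÷ 0.98 = 1/49.
Need (157/43) × 0.125ⁿ ≤ 1/49, i.e. 0.125ⁿ ≤ 43/7693.
0.125² = 0.015625 is still above 43/7693 but 0.125³ = 0.001953125 is at or below it, so n = 3.

3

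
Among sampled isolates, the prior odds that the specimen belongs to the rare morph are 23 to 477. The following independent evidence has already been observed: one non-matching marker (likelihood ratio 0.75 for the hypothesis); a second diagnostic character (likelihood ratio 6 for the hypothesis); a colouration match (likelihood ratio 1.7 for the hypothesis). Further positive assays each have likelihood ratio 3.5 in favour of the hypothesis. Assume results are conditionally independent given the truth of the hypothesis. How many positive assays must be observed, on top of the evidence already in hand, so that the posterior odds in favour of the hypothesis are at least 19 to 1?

Prior odds = 23/477.
Combined Bayes factor of the evidence already in hand = 0.75 × 6 × 1.7 = 7.65.
Odds after that evidence = (23/477) × 7.65 = 391/1060.
Target odds = 19.
Need 3.5ⁿ ≥ 19 ÷ (391/1060) = 20140/391.
3.5³ = 42.875 falls short of 20140/391 but 3.5⁴ = 150.0625 reaches it, so n = 4.

4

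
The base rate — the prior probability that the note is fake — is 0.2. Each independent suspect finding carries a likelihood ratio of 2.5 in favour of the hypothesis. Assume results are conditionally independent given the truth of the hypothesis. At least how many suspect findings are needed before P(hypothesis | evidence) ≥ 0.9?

4

Prior odds: 0.2 ÷ 0.8 = 0.25.
Likelihood ratio per suspect finding = 2.5.
Target odds: 0.9 ÷ 0.1 = 9.
Require 2.5ⁿ ≥ 9 ÷ 0.25 = 36.
2.5³ = 15.625 falls short of 36 but 2.5⁴ = 39.0625 reaches it, so n = 4.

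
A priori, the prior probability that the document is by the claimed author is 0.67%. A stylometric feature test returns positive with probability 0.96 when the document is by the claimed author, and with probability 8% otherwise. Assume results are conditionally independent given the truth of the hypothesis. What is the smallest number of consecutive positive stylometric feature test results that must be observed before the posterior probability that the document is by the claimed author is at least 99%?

4

Prior odds = 0.0067/0.9933 = 67/9933.
Likelihood ratio of a positive result = 0.96/0.08 = 12.
Target posterior odds = 0.99/0.01 = 99.
Need (67/9933) × 12ⁿ ≥ 99, i.e. 12ⁿ ≥ 983367/67.
12³ = 1728 falls short of 983367/67 but 12⁴ = 20736 reaches it, so n = 4.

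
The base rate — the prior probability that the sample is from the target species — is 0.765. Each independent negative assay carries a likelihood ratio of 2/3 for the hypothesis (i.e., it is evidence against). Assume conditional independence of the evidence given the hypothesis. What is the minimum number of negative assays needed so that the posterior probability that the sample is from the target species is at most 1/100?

Prior odds = 0.765/0.235 = 153/47.
Likelihood ratio per negative assay = 2/3.
Target posterior odds = 0.01/0.99 = 1/99.
Need (153/47) × (2/3)ⁿ ≤ 1/99, i.e. (2/3)ⁿ ≤ 47/15147.
(2/3)¹⁴ = 16384/4782969 is still above 47/15147 but (2/3)¹⁵ = 32768/14348907 is at or below it, so n = 15.

15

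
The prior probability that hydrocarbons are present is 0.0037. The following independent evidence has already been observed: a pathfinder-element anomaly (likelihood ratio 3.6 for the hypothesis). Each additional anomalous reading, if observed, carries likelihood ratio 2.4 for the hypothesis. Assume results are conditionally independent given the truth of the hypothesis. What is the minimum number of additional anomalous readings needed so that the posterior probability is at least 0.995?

11

Prior odds = 0.0037/0.9963 = 37/9963.
Bayes factor of the evidence already in hand = 3.6.
Odds after that evidence = (37/9963) × 3.6 = 74/5535.
Target odds = 0.995/0.005 = 199.
Need 2.4ⁿ ≥ 199 ÷ (74/5535) = 1101465/74.
2.4¹⁰ ≈6340.34 falls short of 1101465/74 but 2.4¹¹ ≈15216.8 reaches it, so n = 11.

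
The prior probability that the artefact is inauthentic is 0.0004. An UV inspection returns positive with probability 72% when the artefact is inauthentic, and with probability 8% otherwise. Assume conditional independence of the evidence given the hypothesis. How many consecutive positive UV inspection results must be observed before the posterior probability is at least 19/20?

Prior odds = 0.0004/0.9996 = 1/2499.
Likelihood ratio of a positive result = 0.72/0.08 = 9.
Target posterior odds = 0.95/0.05 = 19.
Require 9ⁿ ≥ 19 ÷ (1/2499) = 47481.
9⁴ = 6561 falls short of 47481 but 9⁵ = 59049 reaches it, so n = 5.

5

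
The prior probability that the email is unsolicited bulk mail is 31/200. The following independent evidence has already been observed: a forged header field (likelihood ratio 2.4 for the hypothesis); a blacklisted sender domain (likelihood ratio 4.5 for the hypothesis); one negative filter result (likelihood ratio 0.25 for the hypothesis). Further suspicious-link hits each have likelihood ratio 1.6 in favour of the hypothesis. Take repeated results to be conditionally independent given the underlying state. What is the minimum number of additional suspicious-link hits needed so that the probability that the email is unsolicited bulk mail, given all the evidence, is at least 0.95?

8

Prior odds = 0.155/0.845 = 31/169.
Combined Bayes factor of the evidence already in hand = 2.4 × 4.5 × 0.25 = 2.7.
Odds after that evidence = (31/169) × 2.7 = 837/1690.
Target odds = 0.95/0.05 = 19.
Need 1.6ⁿ ≥ 19 ÷ (837/1690) = 32110/837.
1.6⁷ = 2097152/78125 falls short of 32110/837 but 1.6⁸ = 16777216/390625 reaches it, so n = 8.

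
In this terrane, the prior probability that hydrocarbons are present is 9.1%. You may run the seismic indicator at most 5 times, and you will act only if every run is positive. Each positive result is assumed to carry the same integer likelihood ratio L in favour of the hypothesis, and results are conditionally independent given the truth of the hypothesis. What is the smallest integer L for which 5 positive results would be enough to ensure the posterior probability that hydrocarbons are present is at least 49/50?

Prior odds = 0.091/0.909 = 91/909.
Target odds = 0.98/0.02 = 49.
Need L⁵ ≥ 49 ÷ (91/909) = 6363/13.
3⁵ = 243 < 6363/13 ≤ 1024 = 4⁵, so L = 4.

4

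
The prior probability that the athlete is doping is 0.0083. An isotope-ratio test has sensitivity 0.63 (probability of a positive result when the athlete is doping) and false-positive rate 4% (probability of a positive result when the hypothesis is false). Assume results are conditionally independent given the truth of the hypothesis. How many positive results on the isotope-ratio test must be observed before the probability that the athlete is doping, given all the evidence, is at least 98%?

Prior odds = 0.0083/0.9917 = 83/9917.
Likelihood ratio of a positive result = 0.63/0.04 = 15.75.
Target posterior odds = 0.98/0.02 = 49.
Need (83/9917) × 15.75ⁿ ≥ 49, i.e. 15.75ⁿ ≥ 485933/83.
15.75³ = 3906.984375 falls short of 485933/83 but 15.75⁴ = 15752961/256 reaches it, so n = 4.

4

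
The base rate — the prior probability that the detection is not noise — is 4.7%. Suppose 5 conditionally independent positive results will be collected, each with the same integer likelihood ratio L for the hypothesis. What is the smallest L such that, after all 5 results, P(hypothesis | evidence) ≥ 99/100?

Prior odds = 0.047/0.953 = 47/953.
Target odds = 0.99/0.01 = 99.
Need L⁵ ≥ 99 ÷ (47/953) = 94347/47.
4⁵ = 1024 < 94347/47 ≤ 3125 = 5⁵, so L = 5.

5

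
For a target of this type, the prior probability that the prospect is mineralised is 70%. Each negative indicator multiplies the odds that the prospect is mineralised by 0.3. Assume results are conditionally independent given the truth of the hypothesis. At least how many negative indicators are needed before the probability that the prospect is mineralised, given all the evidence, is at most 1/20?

4

Prior odds: 0.7 ÷ 0.3 = 7/3.
Likelihood ratio per negative indicator = 0.3.
Target posterior odds = 0.05/0.95 = 1/19.
Need (7/3) × 0.3ⁿ ≤ 1/19, i.e. 0.3ⁿ ≤ 3/133.
0.3³ = 0.027 is still above 3/133 but 0.3⁴ = 0.0081 is at or below it, so n = 4.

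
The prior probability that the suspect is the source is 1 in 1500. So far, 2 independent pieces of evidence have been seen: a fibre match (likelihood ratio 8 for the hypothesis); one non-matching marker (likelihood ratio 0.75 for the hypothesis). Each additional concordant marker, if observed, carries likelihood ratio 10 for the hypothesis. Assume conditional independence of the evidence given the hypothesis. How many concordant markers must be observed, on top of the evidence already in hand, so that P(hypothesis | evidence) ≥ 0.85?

4

Prior odds = (1/1500)/(1499/1500) = 1/1499.
Combined Bayes factor of the evidence already in hand = 8 × 0.75 = 6.
Odds after that evidence = (1/1499) × 6 = 6/1499.
Target odds = 0.85/0.15 = 17/3.
Need 10ⁿ ≥ 17/3 ÷ (6/1499) = 25483/18.
10³ = 1000 falls short of 25483/18 but 10⁴ = 10000 reaches it, so n = 4.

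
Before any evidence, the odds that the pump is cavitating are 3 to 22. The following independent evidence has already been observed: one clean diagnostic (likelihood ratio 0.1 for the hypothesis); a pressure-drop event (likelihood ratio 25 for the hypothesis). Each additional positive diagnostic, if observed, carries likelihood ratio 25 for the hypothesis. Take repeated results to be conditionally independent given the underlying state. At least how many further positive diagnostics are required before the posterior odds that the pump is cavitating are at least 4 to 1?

1

Prior odds = 3/22.
Combined Bayes factor of the evidence already in hand = 0.1 × 25 = 2.5.
Odds after that evidence = (3/22) × 2.5 = 15/44.
Target odds = 4.
Need 25ⁿ ≥ 4 ÷ (15/44) = 176/15.
25¹ = 25, which meets the required 176/15; so n = 1.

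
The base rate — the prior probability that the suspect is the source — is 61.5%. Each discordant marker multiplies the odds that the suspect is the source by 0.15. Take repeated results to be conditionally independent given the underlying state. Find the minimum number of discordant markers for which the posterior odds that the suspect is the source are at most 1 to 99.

3

Prior odds: 0.615 ÷ 0.385 = 123/77.
Likelihood ratio per discordant marker = 0.15.
Target odds = 1/99.
Require 0.15ⁿ ≤ 1/99 ÷ (123/77) = 7/1107.
0.15² = 0.0225 is still above 7/1107 but 0.15³ = 0.003375 is at or below it, so n = 3.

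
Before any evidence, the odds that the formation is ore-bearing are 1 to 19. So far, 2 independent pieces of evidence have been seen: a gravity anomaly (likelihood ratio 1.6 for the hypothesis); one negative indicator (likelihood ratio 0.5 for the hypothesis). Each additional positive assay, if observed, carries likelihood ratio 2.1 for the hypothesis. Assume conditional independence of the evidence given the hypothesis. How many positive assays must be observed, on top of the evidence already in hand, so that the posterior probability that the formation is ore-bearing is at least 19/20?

9

Prior odds = 1/19.
Combined Bayes factor of the evidence already in hand = 1.6 × 0.5 = 0.8.
Odds after that evidence = (1/19) × 0.8 = 4/95.
Target odds = 0.95/0.05 = 19.
Need 2.1ⁿ ≥ 19 ÷ (4/95) = 451.25.
2.1⁸ ≈378.229 falls short of 451.25 but 2.1⁹ ≈794.28 reaches it, so n = 9.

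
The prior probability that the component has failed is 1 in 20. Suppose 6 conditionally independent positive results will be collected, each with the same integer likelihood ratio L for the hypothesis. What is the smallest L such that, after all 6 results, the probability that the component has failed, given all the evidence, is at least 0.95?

3

Prior odds = 0.05/0.95 = 1/19.
Target odds = 0.95/0.05 = 19.
Need L⁶ ≥ 19 ÷ (1/19) = 361.
2⁶ = 64 < 361 ≤ 729 = 3⁶, so L = 3.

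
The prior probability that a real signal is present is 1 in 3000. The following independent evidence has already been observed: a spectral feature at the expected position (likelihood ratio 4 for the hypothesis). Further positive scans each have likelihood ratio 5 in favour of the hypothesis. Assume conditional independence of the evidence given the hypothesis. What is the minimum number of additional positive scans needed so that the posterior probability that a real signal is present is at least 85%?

6

Prior odds = (1/3000)/(2999/3000) = 1/2999.
Bayes factor of the evidence already in hand = 4.
Odds after that evidence = (1/2999) × 4 = 4/2999.
Target odds = 0.85/0.15 = 17/3.
Need 5ⁿ ≥ 17/3 ÷ (4/2999) = 50983/12.
5⁵ = 3125 falls short of 50983/12 but 5⁶ = 15625 reaches it, so n = 6.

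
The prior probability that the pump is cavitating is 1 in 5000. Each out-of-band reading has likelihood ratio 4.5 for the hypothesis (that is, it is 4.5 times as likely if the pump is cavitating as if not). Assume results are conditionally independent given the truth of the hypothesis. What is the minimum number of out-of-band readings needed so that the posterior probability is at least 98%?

9

Prior odds = 0.0002/0.9998 = 1/4999.
Likelihood ratio per out-of-band reading = 4.5.
Target posterior odds = 0.98/0.02 = 49.
Need (1/4999) × 4.5ⁿ ≥ 49, i.e. 4.5ⁿ ≥ 244951.
4.5⁸ = 43046721/256 falls short of 244951 but 4.5⁹ = 387420489/512 reaches it, so n = 9.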